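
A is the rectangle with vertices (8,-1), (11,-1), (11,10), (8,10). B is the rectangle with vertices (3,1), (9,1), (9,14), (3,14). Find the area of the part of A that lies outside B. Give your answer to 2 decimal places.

24.00

|A∩B|: x∈[8,9], y∈[1,10] → 1·9 = 9.
|A| = 33.
|A ∖ B| = |A| − |A∩B| = 33 − 9 = 24.00.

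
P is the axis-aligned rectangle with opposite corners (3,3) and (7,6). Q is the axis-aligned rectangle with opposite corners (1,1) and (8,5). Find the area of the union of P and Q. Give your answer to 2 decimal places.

By inclusion–exclusion:
Individual areas: |P| = 12, |Q| = 28.
|P∩Q|: x∈[3,7], y∈[3,5] → 4·2 = 8.
|P ∪ Q| = 40 − 8 = 32.00.

32.00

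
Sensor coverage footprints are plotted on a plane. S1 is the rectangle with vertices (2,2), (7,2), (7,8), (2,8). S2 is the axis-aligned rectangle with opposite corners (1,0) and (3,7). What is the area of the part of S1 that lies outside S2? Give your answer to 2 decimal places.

25.00

|S1∩S2|: x∈[2,3], y∈[2,7] → 1·5 = 5.
|S1| = 30.
|S1 ∖ S2| = |S1| − |S1∩S2| = 30 − 5 = 25.00.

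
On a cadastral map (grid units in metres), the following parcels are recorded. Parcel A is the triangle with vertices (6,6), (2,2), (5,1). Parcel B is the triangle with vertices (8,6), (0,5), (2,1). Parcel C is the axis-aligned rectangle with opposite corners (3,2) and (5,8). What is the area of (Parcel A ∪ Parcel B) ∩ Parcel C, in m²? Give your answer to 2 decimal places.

The region (Parcel A ∪ Parcel B) ∩ Parcel C is the polygon with vertices (5,5.625), (5,2), (3,2), (3,5.375).
By the shoelace formula its area is 7.00.

7.00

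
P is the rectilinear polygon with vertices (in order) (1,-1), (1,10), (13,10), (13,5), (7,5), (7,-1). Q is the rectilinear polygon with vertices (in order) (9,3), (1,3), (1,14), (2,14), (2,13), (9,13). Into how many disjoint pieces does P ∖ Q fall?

2

P ∖ Q splits into 2 disjoint pieces (area 24, area 20).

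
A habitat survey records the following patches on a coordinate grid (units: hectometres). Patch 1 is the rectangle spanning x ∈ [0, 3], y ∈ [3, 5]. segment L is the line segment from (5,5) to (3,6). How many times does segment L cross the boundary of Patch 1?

The segment lies entirely outside Patch 1 and never meets its boundary.

0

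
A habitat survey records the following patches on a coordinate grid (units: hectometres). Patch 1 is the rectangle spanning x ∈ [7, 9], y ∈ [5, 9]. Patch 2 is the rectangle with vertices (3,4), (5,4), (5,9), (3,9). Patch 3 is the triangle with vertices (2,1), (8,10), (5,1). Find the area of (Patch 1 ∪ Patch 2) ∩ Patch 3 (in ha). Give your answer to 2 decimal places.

1.33

|Patch 1 ∪ Patch 2| = 18.
|(Patch 1 ∪ Patch 2) ∩ Patch 3| = 1.33.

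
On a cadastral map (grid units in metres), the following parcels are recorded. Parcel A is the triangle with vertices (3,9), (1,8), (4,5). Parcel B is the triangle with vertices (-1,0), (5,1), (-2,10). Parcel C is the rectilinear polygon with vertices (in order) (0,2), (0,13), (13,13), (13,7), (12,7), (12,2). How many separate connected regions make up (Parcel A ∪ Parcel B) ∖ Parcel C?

1

(Parcel A ∪ Parcel B) ∖ Parcel C is a single connected region.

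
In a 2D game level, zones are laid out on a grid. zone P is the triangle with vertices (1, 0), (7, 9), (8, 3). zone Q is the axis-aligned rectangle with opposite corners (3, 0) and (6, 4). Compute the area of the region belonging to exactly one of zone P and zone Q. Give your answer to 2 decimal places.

|zone P| = 22.5, |zone Q| = 12, |zone P∩zone Q| = 7.1667.
|zone P △ zone Q| = |zone P| + |zone Q| − 2·|zone P∩zone Q| = 22.5 + 12 − 14.3333 = 20.17.

20.17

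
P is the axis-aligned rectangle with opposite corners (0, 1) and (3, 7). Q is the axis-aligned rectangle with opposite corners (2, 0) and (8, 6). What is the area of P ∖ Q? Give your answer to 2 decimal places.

13.00

|P∩Q|: x∈[2,3], y∈[1,6] → 1·5 = 5.
|P| = 18.
|P ∖ Q| = |P| − |P∩Q| = 18 − 5 = 13.00.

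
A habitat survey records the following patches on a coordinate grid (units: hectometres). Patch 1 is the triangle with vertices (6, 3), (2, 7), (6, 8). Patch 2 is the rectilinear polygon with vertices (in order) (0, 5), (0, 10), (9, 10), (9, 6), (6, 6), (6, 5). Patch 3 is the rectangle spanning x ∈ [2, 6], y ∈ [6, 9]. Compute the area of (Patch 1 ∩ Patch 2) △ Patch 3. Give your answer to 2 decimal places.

9.00

|Patch 1 ∩ Patch 2| = 8.
|(Patch 1 ∩ Patch 2) ∩ Patch 3| = 5.5.
|(Patch 1 ∩ Patch 2) △ Patch 3| = 8 + 12 − 11 = 9.00.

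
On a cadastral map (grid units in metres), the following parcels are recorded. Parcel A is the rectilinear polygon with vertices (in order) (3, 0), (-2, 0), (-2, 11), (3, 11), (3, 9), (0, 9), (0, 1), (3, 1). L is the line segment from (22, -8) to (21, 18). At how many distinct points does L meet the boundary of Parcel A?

The segment lies entirely outside Parcel A and never meets its boundary.

0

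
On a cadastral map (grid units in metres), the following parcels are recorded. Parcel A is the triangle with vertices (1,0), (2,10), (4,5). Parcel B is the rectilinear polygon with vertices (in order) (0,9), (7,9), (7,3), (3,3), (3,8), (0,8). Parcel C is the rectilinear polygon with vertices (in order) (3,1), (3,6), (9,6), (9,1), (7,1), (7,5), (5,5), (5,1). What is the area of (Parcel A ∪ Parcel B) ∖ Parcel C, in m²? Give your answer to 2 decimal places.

28.67

|Parcel A ∪ Parcel B| = 36.6667.
|(Parcel A ∪ Parcel B) ∩ Parcel C| = 8.
|(Parcel A ∪ Parcel B) ∖ Parcel C| = 36.6667 − 8 = 28.67.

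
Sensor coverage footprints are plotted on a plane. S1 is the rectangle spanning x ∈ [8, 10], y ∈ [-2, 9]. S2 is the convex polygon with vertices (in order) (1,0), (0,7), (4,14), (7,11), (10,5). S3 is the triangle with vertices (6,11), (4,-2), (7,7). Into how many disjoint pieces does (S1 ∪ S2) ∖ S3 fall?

(S1 ∪ S2) ∖ S3 is a single connected region.

1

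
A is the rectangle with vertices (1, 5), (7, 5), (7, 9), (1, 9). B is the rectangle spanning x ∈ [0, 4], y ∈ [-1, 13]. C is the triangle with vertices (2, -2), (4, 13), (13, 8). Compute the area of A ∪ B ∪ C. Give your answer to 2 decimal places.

115.80

By inclusion–exclusion:
Individual areas: |A| = 24, |B| = 56, |C| = 72.5.
|A∩B|: x∈[1,4], y∈[5,9] → 3·4 = 12.
|A∩C| = 15.2.
|B∩C| = 12.6985.
|A∩B∩C| = 3.2.
|A ∪ B ∪ C| = 152.5 − 39.8985 + 3.2 = 115.80.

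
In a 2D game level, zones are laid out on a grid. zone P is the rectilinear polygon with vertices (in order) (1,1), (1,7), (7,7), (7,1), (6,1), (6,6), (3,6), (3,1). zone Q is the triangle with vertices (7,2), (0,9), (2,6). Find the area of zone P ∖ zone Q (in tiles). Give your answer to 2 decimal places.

19.67

|zone P| = 21, |zone P∩zone Q| = 1.3333.
|zone P ∖ zone Q| = |zone P| − |zone P∩zone Q| = 21 − 1.3333 = 19.67.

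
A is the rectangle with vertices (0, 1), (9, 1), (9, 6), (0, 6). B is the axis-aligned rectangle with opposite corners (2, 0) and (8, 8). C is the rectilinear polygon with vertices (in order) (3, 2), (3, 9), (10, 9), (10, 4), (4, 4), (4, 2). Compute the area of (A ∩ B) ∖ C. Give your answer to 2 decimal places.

18.00

|A ∩ B| = 30.
|(A ∩ B) ∩ C| = 12.
|(A ∩ B) ∖ C| = 30 − 12 = 18.00.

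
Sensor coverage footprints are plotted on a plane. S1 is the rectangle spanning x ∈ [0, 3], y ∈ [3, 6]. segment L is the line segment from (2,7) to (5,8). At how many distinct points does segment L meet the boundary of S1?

The segment lies entirely outside S1 and never meets its boundary.

0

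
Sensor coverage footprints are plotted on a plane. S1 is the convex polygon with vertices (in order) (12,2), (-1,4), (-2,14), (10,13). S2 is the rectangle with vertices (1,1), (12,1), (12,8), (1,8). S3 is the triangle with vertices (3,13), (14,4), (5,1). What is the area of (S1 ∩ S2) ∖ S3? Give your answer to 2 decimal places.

|S1 ∩ S2| = 53.4196.
|(S1 ∩ S2) ∩ S3| = 35.4467.
|(S1 ∩ S2) ∖ S3| = 53.4196 − 35.4467 = 17.97.

17.97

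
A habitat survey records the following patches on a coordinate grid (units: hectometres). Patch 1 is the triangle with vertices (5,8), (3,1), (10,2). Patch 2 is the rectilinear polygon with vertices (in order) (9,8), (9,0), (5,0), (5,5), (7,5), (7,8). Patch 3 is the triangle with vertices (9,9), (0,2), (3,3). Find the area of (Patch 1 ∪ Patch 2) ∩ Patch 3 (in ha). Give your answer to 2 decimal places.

|Patch 1 ∪ Patch 2| = 36.9857.
|(Patch 1 ∪ Patch 2) ∩ Patch 3| = 2.20.

2.20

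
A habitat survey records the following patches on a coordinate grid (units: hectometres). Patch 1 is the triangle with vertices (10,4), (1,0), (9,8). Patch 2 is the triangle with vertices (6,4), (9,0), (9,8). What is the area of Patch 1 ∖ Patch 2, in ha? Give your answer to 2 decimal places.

11.56

|Patch 1| = 20, |Patch 1∩Patch 2| = 8.4444.
|Patch 1 ∖ Patch 2| = |Patch 1| − |Patch 1∩Patch 2| = 20 − 8.4444 = 11.56.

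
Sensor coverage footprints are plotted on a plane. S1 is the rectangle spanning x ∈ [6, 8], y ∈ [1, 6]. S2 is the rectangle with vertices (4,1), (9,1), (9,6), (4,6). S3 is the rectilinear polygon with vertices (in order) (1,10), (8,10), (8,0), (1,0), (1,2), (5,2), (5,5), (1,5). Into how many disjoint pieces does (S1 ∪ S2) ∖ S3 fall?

(S1 ∪ S2) ∖ S3 splits into 2 disjoint pieces (area 5, area 3).

2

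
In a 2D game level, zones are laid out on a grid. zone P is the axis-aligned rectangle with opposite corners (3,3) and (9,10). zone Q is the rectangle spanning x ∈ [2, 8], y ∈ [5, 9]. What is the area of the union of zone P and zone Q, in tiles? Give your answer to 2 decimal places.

By inclusion–exclusion:
Individual areas: |zone P| = 42, |zone Q| = 24.
|zone P∩zone Q|: x∈[3,8], y∈[5,9] → 5·4 = 20.
|zone P ∪ zone Q| = 66 − 20 = 46.00.

46.00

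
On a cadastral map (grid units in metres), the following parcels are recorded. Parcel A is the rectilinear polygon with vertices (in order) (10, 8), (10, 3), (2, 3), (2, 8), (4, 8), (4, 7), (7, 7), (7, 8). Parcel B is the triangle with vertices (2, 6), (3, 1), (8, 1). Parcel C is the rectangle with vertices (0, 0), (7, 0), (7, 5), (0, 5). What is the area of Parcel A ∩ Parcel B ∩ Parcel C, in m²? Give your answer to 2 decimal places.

The intersection is the polygon with vertices (2.2,5), (3.2,5), (5.6,3), (2.6,3).
By the shoelace formula its area is 4.00.

4.00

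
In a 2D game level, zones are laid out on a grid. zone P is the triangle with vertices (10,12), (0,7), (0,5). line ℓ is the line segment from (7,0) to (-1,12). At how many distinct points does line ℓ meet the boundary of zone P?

The segment meets the boundary at (1.75,7.875), (2.5,6.75).

2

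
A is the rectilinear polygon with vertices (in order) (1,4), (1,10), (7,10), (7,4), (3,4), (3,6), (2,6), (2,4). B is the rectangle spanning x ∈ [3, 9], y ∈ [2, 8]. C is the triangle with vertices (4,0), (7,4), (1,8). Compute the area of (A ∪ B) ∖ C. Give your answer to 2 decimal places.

|A ∪ B| = 54.
|(A ∪ B) ∩ C| = 13.75.
|(A ∪ B) ∖ C| = 54 − 13.75 = 40.25.

40.25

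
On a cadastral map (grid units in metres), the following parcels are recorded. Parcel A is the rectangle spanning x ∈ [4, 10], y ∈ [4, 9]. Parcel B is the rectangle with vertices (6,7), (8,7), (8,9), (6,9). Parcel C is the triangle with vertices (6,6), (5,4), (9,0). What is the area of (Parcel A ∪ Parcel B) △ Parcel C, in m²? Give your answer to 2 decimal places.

|Parcel A ∪ Parcel B| = 30.
|(Parcel A ∪ Parcel B) ∩ Parcel C| = 2.
|(Parcel A ∪ Parcel B) △ Parcel C| = 30 + 6 − 4 = 32.00.

32.00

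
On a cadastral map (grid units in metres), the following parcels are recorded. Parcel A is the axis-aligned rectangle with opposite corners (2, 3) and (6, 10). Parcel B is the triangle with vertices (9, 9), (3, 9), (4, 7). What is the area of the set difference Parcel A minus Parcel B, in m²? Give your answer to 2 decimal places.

|Parcel A| = 28, |Parcel A∩Parcel B| = 4.2.
|Parcel A ∖ Parcel B| = |Parcel A| − |Parcel A∩Parcel B| = 28 − 4.2 = 23.80.

23.80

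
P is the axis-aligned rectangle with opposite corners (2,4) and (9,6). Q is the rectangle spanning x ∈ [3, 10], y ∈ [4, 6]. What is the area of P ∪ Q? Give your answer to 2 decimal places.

16.00

By inclusion–exclusion:
Individual areas: |P| = 14, |Q| = 14.
|P∩Q|: x∈[3,9], y∈[4,6] → 6·2 = 12.
|P ∪ Q| = 28 − 12 = 16.00.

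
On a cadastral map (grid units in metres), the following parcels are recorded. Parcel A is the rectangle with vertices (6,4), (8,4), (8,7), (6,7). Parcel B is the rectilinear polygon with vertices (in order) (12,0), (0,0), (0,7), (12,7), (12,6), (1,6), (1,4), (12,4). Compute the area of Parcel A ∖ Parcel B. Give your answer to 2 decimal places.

4.00

|Parcel A| = 6, |Parcel A∩Parcel B| = 2.
|Parcel A ∖ Parcel B| = |Parcel A| − |Parcel A∩Parcel B| = 6 − 2 = 4.00.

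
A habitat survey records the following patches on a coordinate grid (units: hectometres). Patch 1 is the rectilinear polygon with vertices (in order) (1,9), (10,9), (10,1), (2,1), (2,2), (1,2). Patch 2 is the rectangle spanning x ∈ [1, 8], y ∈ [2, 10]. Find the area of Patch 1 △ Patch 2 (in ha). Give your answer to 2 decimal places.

29.00

|Patch 1| = 71, |Patch 2| = 56, |Patch 1∩Patch 2| = 49.
|Patch 1 △ Patch 2| = |Patch 1| + |Patch 2| − 2·|Patch 1∩Patch 2| = 71 + 56 − 98 = 29.00.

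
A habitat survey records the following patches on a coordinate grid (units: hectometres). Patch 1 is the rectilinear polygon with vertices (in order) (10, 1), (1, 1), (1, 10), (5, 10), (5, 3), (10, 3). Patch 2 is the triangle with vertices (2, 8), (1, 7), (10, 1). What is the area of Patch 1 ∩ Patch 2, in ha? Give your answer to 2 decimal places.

5.61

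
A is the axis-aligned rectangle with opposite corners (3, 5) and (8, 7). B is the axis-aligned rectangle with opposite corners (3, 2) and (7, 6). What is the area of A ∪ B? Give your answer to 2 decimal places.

22.00

By inclusion–exclusion:
Individual areas: |A| = 10, |B| = 16.
|A∩B|: x∈[3,7], y∈[5,6] → 4·1 = 4.
|A ∪ B| = 26 − 4 = 22.00.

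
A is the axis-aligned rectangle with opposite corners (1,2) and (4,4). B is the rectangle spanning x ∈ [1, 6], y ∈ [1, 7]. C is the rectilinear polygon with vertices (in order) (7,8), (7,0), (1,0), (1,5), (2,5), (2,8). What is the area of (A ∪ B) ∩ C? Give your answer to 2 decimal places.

28.00

The region (A ∪ B) ∩ C is the polygon with vertices (1,5), (2,5), (2,7), (6,7), (6,1), (1,1), (1,2), (1,4).
By the shoelace formula its area is 28.00.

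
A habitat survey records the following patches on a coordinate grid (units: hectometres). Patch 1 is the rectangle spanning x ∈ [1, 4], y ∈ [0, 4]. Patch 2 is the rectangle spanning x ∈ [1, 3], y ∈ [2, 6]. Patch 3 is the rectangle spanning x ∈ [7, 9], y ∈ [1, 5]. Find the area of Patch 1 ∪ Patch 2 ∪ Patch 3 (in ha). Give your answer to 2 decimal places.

By inclusion–exclusion:
Individual areas: |Patch 1| = 12, |Patch 2| = 8, |Patch 3| = 8.
|Patch 1∩Patch 2|: x∈[1,3], y∈[2,4] → 2·2 = 4.
|Patch 1∩Patch 3| = 0 (no overlap).
|Patch 2∩Patch 3| = 0 (no overlap).
|Patch 1∩Patch 2∩Patch 3| = 0.
|Patch 1 ∪ Patch 2 ∪ Patch 3| = 28 − 4 + 0 = 24.00.

24.00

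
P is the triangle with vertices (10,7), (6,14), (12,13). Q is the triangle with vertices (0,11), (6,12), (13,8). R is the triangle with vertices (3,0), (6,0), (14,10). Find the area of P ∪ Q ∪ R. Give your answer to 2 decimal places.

46.64

By inclusion–exclusion:
Individual areas: |P| = 19, |Q| = 15.5, |R| = 15.
|P∩Q| = 2.7712.
|P∩R| = 0.
|Q∩R| = 0.0846.
|P∩Q∩R| = 0.
|P ∪ Q ∪ R| = 49.5 − 2.8558 + 0 = 46.64.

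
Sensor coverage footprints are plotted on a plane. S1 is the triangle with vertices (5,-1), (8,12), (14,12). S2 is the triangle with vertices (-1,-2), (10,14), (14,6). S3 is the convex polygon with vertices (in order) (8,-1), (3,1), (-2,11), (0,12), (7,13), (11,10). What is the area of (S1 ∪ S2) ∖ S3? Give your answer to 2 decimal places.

32.08

|S1 ∪ S2| = 82.2211.
|(S1 ∪ S2) ∩ S3| = 50.1402.
|(S1 ∪ S2) ∖ S3| = 82.2211 − 50.1402 = 32.08.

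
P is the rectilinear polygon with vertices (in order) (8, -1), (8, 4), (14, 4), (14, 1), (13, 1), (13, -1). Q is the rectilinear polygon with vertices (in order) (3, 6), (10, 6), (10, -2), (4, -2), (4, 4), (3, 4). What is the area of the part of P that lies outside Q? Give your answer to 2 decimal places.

|P| = 28, |P∩Q| = 10.
|P ∖ Q| = |P| − |P∩Q| = 28 − 10 = 18.00.

18.00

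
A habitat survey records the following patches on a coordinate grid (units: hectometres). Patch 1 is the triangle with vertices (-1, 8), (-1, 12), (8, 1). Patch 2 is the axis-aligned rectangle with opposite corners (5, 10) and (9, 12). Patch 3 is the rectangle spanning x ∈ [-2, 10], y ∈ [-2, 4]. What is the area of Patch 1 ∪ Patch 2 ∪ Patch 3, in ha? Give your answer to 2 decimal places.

By inclusion–exclusion:
Individual areas: |Patch 1| = 18, |Patch 2| = 8, |Patch 3| = 72.
|Patch 1∩Patch 2| = 0.
|Patch 1∩Patch 3| = 2.1039.
|Patch 2∩Patch 3| = 0 (no overlap).
|Patch 1∩Patch 2∩Patch 3| = 0.
|Patch 1 ∪ Patch 2 ∪ Patch 3| = 98 − 2.1039 + 0 = 95.90.

95.90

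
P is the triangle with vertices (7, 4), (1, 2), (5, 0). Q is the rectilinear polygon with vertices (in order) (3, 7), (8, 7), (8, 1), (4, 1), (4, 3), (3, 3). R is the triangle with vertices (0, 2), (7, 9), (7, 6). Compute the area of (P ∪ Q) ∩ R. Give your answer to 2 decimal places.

6.57

The region (P ∪ Q) ∩ R is the polygon with vertices (3,5), (5,7), (7,7), (7,6), (3,3.714).
By the shoelace formula its area is 6.57.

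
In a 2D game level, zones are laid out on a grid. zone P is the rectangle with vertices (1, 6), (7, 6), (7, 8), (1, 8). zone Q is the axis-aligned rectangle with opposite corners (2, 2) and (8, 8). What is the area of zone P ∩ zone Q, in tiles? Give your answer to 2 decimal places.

10.00

|zone P∩zone Q|: x∈[2,7], y∈[6,8] → 5·2 = 10.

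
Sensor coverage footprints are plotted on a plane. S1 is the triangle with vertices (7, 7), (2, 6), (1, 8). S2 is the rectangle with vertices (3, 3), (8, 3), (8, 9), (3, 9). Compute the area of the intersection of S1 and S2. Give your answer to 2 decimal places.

The intersection is the polygon with vertices (3,6.2), (3,7.667), (7,7).
By the shoelace formula its area is 2.93.

2.93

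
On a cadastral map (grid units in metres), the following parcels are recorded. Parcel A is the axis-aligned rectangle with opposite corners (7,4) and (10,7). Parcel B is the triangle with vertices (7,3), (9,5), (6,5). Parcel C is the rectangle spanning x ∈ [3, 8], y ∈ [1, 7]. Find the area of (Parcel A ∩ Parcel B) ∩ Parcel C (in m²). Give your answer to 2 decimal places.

1.00

The region (Parcel A ∩ Parcel B) ∩ Parcel C is the polygon with vertices (7,5), (8,5), (8,4), (7,4).
By the shoelace formula its area is 1.00.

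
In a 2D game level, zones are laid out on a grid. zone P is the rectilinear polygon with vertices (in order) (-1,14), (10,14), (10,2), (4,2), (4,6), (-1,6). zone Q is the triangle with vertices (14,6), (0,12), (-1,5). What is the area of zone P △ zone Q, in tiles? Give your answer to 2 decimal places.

|zone P| = 112, |zone Q| = 52, |zone P∩zone Q| = 43.9429.
|zone P △ zone Q| = |zone P| + |zone Q| − 2·|zone P∩zone Q| = 112 + 52 − 87.8857 = 76.11.

76.11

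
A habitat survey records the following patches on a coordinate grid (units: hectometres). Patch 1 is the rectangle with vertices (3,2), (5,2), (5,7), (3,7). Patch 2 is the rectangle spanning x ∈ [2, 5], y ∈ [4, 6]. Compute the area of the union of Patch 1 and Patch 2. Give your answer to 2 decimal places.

12.00

By inclusion–exclusion:
Individual areas: |Patch 1| = 10, |Patch 2| = 6.
|Patch 1∩Patch 2|: x∈[3,5], y∈[4,6] → 2·2 = 4.
|Patch 1 ∪ Patch 2| = 16 − 4 = 12.00.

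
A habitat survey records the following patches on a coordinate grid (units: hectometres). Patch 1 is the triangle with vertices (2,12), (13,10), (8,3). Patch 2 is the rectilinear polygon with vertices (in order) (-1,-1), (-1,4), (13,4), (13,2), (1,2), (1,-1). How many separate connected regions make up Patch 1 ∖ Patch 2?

1

Patch 1 ∖ Patch 2 is a single connected region.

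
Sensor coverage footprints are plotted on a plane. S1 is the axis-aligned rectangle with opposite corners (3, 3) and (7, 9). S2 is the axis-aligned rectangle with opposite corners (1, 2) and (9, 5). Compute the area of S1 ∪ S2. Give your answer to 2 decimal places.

By inclusion–exclusion:
Individual areas: |S1| = 24, |S2| = 24.
|S1∩S2|: x∈[3,7], y∈[3,5] → 4·2 = 8.
|S1 ∪ S2| = 48 − 8 = 40.00.

40.00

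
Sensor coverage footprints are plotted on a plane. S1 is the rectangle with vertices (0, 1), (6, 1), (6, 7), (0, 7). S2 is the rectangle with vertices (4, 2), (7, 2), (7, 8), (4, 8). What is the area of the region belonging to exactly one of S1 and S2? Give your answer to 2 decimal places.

34.00

|S1∩S2|: x∈[4,6], y∈[2,7] → 2·5 = 10.
|S1 △ S2| = |S1| + |S2| − 2·|S1∩S2| = 36 + 18 − 20 = 34.00.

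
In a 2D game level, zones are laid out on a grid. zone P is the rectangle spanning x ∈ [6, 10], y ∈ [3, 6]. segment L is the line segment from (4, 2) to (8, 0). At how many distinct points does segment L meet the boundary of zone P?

The segment lies entirely outside zone P and never meets its boundary.

0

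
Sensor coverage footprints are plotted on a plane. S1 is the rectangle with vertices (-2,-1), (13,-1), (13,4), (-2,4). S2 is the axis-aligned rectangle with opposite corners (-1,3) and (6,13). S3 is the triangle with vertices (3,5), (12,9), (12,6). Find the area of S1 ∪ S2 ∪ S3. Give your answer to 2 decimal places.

By inclusion–exclusion:
Individual areas: |S1| = 75, |S2| = 70, |S3| = 13.5.
|S1∩S2|: x∈[-1,6], y∈[3,4] → 7·1 = 7.
|S1∩S3| = 0.
|S2∩S3| = 1.5.
|S1∩S2∩S3| = 0.
|S1 ∪ S2 ∪ S3| = 158.5 − 8.5 + 0 = 150.00.

150.00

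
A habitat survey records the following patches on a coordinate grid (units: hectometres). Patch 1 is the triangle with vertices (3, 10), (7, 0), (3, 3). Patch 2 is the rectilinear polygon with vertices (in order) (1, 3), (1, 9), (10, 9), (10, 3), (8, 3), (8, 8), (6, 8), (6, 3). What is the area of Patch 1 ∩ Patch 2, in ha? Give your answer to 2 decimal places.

9.60

The intersection is the polygon with vertices (5.8,3), (3,3), (3,9), (3.4,9).
By the shoelace formula its area is 9.60.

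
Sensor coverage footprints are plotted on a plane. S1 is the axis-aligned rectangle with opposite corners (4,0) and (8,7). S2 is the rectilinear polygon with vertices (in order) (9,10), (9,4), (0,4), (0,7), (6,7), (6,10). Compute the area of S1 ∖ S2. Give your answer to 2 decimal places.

16.00

|S1| = 28, |S1∩S2| = 12.
|S1 ∖ S2| = |S1| − |S1∩S2| = 28 − 12 = 16.00.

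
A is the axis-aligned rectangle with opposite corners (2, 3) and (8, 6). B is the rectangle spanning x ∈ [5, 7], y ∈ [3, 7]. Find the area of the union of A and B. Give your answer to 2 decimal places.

By inclusion–exclusion:
Individual areas: |A| = 18, |B| = 8.
|A∩B|: x∈[5,7], y∈[3,6] → 2·3 = 6.
|A ∪ B| = 26 − 6 = 20.00.

20.00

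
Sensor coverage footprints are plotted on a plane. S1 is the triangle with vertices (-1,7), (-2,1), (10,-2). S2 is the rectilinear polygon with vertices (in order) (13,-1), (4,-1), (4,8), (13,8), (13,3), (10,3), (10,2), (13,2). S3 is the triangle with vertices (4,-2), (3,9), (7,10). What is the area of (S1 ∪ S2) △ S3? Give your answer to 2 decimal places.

102.25

|S1 ∪ S2| = 106.6616.
|(S1 ∪ S2) ∩ S3| = 13.4538.
|(S1 ∪ S2) △ S3| = 106.6616 + 22.5 − 26.9076 = 102.25.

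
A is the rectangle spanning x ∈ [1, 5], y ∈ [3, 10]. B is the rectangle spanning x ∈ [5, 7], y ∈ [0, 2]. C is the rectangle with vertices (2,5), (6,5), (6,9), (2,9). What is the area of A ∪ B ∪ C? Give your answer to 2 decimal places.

By inclusion–exclusion:
Individual areas: |A| = 28, |B| = 4, |C| = 16.
|A∩B| = 0 (no overlap).
|A∩C|: x∈[2,5], y∈[5,9] → 3·4 = 12.
|B∩C| = 0 (no overlap).
|A∩B∩C| = 0.
|A ∪ B ∪ C| = 48 − 12 + 0 = 36.00.

36.00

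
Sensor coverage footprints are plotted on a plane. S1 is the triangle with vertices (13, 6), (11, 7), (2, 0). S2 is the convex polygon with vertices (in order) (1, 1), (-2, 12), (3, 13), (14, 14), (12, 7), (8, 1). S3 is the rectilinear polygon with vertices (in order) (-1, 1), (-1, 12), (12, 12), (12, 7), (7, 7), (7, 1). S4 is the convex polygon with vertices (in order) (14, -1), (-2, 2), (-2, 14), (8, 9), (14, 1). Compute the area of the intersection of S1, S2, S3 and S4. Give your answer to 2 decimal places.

2.63

The intersection is the polygon with vertices (3.333,1), (3.295,1.007), (7,3.889), (7,2.727), (3.833,1).
By the shoelace formula its area is 2.63.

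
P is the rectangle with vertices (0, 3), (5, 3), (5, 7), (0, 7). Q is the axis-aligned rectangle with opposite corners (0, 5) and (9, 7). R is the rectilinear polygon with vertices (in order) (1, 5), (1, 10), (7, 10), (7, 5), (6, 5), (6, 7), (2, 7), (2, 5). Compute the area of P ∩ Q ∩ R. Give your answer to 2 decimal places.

2.00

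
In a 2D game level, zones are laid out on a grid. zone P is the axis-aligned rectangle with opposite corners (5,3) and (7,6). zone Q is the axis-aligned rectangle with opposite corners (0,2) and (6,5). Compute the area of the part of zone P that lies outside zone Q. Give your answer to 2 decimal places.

4.00

|zone P∩zone Q|: x∈[5,6], y∈[3,5] → 1·2 = 2.
|zone P| = 6.
|zone P ∖ zone Q| = |zone P| − |zone P∩zone Q| = 6 − 2 = 4.00.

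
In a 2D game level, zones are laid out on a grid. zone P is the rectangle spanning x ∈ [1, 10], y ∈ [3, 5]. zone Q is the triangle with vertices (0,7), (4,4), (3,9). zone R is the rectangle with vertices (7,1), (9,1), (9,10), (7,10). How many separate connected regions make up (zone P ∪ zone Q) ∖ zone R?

(zone P ∪ zone Q) ∖ zone R splits into 2 disjoint pieces (area 2, area 19.9333).

2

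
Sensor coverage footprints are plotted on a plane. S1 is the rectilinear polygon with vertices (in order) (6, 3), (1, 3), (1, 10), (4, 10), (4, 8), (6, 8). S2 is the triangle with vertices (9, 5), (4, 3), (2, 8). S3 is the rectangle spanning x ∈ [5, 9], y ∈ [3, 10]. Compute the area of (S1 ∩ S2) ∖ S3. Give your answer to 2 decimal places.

7.87

|S1 ∩ S2| = 10.7714.
|(S1 ∩ S2) ∩ S3| = 2.9.
|(S1 ∩ S2) ∖ S3| = 10.7714 − 2.9 = 7.87.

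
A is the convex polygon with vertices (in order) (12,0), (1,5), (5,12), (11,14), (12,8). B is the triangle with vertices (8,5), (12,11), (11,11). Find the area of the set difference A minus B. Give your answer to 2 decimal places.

|A| = 95.5, |A∩B| = 2.85.
|A ∖ B| = |A| − |A∩B| = 95.5 − 2.85 = 92.65.

92.65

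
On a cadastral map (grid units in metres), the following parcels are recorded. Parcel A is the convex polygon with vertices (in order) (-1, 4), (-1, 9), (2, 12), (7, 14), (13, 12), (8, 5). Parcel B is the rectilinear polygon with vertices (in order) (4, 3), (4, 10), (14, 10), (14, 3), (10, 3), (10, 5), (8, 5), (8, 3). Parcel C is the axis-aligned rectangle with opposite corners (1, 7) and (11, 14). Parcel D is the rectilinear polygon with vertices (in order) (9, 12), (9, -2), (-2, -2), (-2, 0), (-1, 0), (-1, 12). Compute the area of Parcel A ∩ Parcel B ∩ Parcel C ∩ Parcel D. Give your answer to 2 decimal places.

The intersection is the polygon with vertices (9,10), (9,7), (4,7), (4,10).
By the shoelace formula its area is 15.00.

15.00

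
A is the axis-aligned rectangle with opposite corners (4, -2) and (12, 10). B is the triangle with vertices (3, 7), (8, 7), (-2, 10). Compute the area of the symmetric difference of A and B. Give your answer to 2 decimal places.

98.70

|A| = 96, |B| = 7.5, |A∩B| = 2.4.
|A △ B| = |A| + |B| − 2·|A∩B| = 96 + 7.5 − 4.8 = 98.70.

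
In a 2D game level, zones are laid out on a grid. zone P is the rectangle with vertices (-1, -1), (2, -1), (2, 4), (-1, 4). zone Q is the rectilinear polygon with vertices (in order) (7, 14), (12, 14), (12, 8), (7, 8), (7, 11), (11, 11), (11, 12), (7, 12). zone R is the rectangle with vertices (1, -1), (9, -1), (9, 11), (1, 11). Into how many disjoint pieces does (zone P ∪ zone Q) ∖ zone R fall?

(zone P ∪ zone Q) ∖ zone R splits into 2 disjoint pieces (area 10, area 20).

2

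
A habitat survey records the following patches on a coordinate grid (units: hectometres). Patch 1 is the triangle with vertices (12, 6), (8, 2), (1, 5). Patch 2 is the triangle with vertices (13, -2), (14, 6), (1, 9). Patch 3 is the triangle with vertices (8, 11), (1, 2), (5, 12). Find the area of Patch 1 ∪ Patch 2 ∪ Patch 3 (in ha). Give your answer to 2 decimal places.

By inclusion–exclusion:
Individual areas: |Patch 1| = 20, |Patch 2| = 53.5, |Patch 3| = 17.
|Patch 1∩Patch 2| = 11.8094.
|Patch 1∩Patch 3| = 0.81.
|Patch 2∩Patch 3| = 3.2304.
|Patch 1∩Patch 2∩Patch 3| = 0.
|Patch 1 ∪ Patch 2 ∪ Patch 3| = 90.5 − 15.8498 + 0 = 74.65.

74.65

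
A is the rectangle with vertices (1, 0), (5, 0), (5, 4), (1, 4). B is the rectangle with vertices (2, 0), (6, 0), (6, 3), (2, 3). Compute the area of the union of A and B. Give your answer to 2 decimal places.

19.00

By inclusion–exclusion:
Individual areas: |A| = 16, |B| = 12.
|A∩B|: x∈[2,5], y∈[0,3] → 3·3 = 9.
|A ∪ B| = 28 − 9 = 19.00.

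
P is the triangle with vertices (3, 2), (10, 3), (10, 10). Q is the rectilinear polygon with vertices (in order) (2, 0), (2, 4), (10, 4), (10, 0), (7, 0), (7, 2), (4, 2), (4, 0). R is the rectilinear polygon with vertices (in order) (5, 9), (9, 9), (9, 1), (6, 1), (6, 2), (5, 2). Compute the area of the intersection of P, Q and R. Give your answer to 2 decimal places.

The intersection is the polygon with vertices (9,4), (9,2.857), (5,2.286), (5,4).
By the shoelace formula its area is 5.71.

5.71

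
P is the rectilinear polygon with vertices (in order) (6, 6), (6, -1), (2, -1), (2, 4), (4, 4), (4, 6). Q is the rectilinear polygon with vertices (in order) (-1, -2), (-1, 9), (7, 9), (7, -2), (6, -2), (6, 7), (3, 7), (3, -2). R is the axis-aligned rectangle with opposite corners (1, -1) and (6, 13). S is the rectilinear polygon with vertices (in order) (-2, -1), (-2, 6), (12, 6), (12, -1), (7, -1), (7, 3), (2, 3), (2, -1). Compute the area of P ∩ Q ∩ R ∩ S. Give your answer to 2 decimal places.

1.00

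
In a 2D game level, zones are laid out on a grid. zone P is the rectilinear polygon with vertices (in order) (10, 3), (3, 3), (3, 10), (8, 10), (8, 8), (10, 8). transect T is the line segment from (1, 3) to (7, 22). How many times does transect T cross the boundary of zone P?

The segment meets the boundary at (3.211,10), (3,9.333).

2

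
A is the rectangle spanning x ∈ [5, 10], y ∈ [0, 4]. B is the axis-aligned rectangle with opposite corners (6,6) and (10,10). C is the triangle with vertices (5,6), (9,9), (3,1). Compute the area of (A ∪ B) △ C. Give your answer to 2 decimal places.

|A ∪ B| = 36.
|(A ∪ B) ∩ C| = 2.2917.
|(A ∪ B) △ C| = 36 + 7 − 4.5833 = 38.42.

38.42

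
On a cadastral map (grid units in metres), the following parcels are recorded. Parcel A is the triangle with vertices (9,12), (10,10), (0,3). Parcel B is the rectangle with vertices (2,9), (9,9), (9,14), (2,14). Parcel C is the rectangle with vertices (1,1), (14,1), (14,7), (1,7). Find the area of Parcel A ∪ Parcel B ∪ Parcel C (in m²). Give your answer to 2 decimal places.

118.79

By inclusion–exclusion:
Individual areas: |Parcel A| = 13.5, |Parcel B| = 35, |Parcel C| = 78.
|Parcel A∩Parcel B| = 4.4357.
|Parcel A∩Parcel C| = 3.2786.
|Parcel B∩Parcel C| = 0 (no overlap).
|Parcel A∩Parcel B∩Parcel C| = 0.
|Parcel A ∪ Parcel B ∪ Parcel C| = 126.5 − 7.7143 + 0 = 118.79.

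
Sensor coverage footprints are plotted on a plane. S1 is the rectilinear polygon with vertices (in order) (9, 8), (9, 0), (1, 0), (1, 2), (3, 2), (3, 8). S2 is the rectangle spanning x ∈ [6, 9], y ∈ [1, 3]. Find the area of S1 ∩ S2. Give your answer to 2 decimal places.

6.00

The intersection is the polygon with vertices (9,1), (6,1), (6,3), (9,3).
By the shoelace formula its area is 6.00.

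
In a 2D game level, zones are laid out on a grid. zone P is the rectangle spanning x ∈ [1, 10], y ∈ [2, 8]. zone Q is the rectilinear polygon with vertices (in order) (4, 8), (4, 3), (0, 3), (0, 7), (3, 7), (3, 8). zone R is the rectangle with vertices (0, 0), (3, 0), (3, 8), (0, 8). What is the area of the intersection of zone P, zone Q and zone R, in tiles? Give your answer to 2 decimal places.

8.00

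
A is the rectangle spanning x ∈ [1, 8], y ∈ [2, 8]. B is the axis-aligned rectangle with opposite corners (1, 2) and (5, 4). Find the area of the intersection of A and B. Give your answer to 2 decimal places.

|A∩B|: x∈[1,5], y∈[2,4] → 4·2 = 8.

8.00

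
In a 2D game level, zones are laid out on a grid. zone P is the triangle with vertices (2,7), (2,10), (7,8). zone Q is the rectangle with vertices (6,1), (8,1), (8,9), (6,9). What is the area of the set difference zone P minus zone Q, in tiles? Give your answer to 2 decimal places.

7.20

|zone P| = 7.5, |zone P∩zone Q| = 0.3.
|zone P ∖ zone Q| = |zone P| − |zone P∩zone Q| = 7.5 − 0.3 = 7.20.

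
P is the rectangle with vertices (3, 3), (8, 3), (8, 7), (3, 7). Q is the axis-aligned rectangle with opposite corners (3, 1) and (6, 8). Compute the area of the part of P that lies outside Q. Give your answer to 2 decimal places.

|P∩Q|: x∈[3,6], y∈[3,7] → 3·4 = 12.
|P| = 20.
|P ∖ Q| = |P| − |P∩Q| = 20 − 12 = 8.00.

8.00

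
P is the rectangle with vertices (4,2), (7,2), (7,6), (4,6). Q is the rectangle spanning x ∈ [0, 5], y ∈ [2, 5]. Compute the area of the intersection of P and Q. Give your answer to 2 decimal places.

|P∩Q|: x∈[4,5], y∈[2,5] → 1·3 = 3.

3.00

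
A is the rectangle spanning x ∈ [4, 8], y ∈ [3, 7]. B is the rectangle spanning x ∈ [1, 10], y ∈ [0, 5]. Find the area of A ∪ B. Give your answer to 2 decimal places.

By inclusion–exclusion:
Individual areas: |A| = 16, |B| = 45.
|A∩B|: x∈[4,8], y∈[3,5] → 4·2 = 8.
|A ∪ B| = 61 − 8 = 53.00.

53.00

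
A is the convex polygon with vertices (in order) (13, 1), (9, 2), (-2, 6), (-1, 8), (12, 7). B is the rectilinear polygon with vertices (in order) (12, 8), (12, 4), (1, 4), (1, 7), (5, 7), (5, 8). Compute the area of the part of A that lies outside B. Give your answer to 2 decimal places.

|A| = 58.5, |A∩B| = 33.7483.
|A ∖ B| = |A| − |A∩B| = 58.5 − 33.7483 = 24.75.

24.75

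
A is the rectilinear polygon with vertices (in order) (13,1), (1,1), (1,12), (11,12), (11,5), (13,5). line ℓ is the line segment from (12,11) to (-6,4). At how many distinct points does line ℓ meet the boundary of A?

The segment meets the boundary at (1,6.722), (11,10.611).

2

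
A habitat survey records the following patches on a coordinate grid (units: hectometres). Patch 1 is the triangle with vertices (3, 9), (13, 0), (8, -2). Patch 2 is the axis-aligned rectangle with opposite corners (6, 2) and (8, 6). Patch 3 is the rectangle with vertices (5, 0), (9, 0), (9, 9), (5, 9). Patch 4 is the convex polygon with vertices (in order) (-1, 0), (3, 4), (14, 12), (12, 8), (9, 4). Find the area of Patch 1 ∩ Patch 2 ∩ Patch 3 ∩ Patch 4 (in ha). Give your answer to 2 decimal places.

The intersection is the polygon with vertices (6,6), (6.333,6), (8,4.5), (8,3.6), (6,2.8).
By the shoelace formula its area is 4.35.

4.35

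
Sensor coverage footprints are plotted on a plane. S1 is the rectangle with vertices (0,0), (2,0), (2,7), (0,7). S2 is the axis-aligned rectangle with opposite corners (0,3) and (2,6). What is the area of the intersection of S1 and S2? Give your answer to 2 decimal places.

6.00

|S1∩S2|: x∈[0,2], y∈[3,6] → 2·3 = 6.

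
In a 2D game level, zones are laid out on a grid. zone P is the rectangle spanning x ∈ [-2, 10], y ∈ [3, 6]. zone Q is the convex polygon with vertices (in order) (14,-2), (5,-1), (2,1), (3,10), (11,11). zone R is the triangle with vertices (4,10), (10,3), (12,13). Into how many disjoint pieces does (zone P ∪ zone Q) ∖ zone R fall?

(zone P ∪ zone Q) ∖ zone R is a single connected region.

1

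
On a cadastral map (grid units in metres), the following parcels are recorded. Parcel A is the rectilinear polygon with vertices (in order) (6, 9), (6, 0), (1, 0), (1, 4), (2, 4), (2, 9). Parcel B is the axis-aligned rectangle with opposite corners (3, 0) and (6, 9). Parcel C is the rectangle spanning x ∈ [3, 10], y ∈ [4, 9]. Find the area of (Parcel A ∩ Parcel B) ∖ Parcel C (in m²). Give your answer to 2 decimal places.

12.00

|Parcel A ∩ Parcel B| = 27.
|(Parcel A ∩ Parcel B) ∩ Parcel C| = 15.
|(Parcel A ∩ Parcel B) ∖ Parcel C| = 27 − 15 = 12.00.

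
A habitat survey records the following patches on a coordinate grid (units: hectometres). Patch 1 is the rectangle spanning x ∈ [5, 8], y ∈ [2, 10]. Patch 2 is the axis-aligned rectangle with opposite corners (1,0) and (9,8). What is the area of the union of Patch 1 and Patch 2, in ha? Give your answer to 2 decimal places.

70.00

By inclusion–exclusion:
Individual areas: |Patch 1| = 24, |Patch 2| = 64.
|Patch 1∩Patch 2|: x∈[5,8], y∈[2,8] → 3·6 = 18.
|Patch 1 ∪ Patch 2| = 88 − 18 = 70.00.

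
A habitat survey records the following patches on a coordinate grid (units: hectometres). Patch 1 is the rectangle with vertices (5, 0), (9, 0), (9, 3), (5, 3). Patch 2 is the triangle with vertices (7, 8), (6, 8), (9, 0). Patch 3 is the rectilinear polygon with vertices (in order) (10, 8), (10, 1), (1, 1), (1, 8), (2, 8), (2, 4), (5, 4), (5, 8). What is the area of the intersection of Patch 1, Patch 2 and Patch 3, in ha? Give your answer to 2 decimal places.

0.50

The intersection is the polygon with vertices (8.75,1), (8.625,1), (7.875,3), (8.25,3).
By the shoelace formula its area is 0.50.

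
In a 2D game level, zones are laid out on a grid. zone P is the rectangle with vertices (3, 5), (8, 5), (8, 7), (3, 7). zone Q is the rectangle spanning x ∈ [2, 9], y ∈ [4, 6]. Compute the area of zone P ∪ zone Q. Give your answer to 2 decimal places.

19.00

By inclusion–exclusion:
Individual areas: |zone P| = 10, |zone Q| = 14.
|zone P∩zone Q|: x∈[3,8], y∈[5,6] → 5·1 = 5.
|zone P ∪ zone Q| = 24 − 5 = 19.00.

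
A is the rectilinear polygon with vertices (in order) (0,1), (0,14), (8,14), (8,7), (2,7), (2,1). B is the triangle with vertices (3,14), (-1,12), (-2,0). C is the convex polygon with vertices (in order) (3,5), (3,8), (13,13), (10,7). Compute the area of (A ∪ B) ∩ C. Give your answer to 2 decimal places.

11.25

The region (A ∪ B) ∩ C is the polygon with vertices (8,7), (3,7), (3,8), (8,10.5).
By the shoelace formula its area is 11.25.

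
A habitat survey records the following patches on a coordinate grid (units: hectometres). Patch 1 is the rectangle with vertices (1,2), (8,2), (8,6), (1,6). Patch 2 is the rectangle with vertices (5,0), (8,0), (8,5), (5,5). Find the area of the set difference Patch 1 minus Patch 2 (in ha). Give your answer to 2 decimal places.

19.00

|Patch 1∩Patch 2|: x∈[5,8], y∈[2,5] → 3·3 = 9.
|Patch 1| = 28.
|Patch 1 ∖ Patch 2| = |Patch 1| − |Patch 1∩Patch 2| = 28 − 9 = 19.00.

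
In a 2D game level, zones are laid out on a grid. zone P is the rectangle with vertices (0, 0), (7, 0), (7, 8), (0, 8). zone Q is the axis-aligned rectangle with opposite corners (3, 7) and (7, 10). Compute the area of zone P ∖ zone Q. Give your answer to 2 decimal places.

52.00

|zone P∩zone Q|: x∈[3,7], y∈[7,8] → 4·1 = 4.
|zone P| = 56.
|zone P ∖ zone Q| = |zone P| − |zone P∩zone Q| = 56 − 4 = 52.00.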